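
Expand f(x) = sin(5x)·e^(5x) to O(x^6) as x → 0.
5*x + 25*x**2 + 125*x**3/3 - 625*x**5/6 + O(x**6)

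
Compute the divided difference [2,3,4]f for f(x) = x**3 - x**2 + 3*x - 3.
8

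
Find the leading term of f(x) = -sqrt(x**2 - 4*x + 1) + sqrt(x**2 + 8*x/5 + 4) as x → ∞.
14/5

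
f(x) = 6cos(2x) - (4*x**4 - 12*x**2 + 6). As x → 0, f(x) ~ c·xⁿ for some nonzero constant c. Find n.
6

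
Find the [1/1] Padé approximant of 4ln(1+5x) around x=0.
20*x/(5*x/2 + 1)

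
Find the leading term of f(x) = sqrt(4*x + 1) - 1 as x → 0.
2*x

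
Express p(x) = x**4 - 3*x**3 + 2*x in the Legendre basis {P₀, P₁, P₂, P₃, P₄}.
(1/5)P₀ + (1/5)P₁ + (4/7)P₂ + (-6/5)P₃ + (8/35)P₄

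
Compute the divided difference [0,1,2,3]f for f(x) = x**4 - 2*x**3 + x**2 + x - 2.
4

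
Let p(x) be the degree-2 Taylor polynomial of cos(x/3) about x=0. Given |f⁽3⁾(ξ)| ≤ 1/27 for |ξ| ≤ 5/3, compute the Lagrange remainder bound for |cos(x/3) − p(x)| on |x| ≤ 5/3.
125/4374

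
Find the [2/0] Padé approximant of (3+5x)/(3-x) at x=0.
2*x**2/3 + 2*x + 1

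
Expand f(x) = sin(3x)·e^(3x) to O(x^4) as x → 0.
3*x + 9*x**2 + 9*x**3 + O(x**4)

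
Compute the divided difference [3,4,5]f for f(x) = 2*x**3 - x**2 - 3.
23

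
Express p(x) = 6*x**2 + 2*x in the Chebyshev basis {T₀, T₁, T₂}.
(3)T₀ + (2)T₁ + (3)T₂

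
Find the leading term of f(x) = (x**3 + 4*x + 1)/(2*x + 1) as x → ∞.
x**2/2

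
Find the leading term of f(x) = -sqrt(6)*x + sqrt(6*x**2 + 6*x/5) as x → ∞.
sqrt(6)/10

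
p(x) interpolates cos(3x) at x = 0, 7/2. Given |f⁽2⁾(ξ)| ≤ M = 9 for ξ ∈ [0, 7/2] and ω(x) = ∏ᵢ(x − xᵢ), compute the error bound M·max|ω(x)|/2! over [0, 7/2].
441/32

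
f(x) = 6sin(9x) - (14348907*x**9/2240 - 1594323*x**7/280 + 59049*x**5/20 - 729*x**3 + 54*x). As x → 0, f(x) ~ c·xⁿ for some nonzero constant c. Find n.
11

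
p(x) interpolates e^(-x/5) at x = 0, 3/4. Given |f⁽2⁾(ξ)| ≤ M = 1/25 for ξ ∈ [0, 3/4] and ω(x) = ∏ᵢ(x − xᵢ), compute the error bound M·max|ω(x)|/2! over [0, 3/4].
9/3200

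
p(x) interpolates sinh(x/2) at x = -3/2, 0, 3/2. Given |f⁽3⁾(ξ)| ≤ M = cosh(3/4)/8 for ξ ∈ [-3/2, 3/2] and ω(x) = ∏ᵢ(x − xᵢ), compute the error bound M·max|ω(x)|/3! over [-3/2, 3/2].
sqrt(3)*cosh(3/4)/64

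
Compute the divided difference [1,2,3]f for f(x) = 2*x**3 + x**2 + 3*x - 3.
13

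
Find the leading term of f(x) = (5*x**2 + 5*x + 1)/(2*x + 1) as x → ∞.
5*x/2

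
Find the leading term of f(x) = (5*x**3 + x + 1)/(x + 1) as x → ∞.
5*x**2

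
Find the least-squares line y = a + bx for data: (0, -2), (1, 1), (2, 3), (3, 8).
a = -23/10, b = 16/5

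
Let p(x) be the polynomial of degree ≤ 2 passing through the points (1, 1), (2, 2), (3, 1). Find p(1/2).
-1/4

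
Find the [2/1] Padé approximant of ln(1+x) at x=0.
x*(x + 6)/(6*(2*x/3 + 1))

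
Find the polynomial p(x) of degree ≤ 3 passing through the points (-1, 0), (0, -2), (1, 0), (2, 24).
3*x**3 + 2*x**2 - 3*x - 2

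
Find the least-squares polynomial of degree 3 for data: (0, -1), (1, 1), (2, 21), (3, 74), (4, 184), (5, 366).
-15/14 + (43/84)x + (-5/4)x² + (19/6)x³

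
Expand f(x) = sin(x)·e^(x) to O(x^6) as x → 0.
x + x**2 + x**3/3 - x**5/30 + O(x**6)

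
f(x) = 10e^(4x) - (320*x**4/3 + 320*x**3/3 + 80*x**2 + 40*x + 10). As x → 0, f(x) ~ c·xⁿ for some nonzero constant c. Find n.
5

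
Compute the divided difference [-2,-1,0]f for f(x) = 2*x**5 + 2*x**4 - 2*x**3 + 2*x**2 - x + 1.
-8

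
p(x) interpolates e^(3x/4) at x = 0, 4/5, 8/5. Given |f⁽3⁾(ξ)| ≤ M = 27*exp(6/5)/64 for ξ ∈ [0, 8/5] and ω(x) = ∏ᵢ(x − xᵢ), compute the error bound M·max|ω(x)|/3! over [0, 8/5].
sqrt(3)*exp(6/5)/125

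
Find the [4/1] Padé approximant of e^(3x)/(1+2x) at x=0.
(5049*x**4/1400 + 117*x**3/35 + 1413*x**2/350 + 444*x/175 + 1)/(269*x/175 + 1)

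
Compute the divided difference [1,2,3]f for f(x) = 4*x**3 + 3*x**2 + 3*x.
27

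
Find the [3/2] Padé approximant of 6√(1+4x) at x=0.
(12*x**3 + 54*x**2 + 36*x + 6)/(3*x**2 + 4*x + 1)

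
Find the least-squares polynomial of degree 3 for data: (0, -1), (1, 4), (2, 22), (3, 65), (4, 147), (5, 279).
-62/63 + (1031/378)x + (37/252)x² + (227/108)x³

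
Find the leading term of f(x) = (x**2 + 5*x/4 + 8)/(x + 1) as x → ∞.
x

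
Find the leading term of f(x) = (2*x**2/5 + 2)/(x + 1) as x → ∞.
2*x/5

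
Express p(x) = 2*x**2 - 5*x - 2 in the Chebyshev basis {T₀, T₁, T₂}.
-T₀ + (-5)T₁ + T₂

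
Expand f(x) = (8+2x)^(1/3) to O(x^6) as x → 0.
2 + x/6 - x**2/72 + 5*x**3/2592 - 5*x**4/15552 + 11*x**5/186624 + O(x**6)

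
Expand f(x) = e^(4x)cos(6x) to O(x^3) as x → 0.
1 + 4*x - 10*x**2 + O(x**3)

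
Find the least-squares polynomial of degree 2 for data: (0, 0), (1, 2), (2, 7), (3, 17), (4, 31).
1/7 + (-41/70)x + (29/14)x²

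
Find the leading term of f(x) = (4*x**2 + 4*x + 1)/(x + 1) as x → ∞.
4*x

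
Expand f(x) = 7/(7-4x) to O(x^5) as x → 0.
1 + 4*x/7 + 16*x**2/49 + 64*x**3/343 + 256*x**4/2401 + O(x**5)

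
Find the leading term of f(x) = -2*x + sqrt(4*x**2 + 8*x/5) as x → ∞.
2/5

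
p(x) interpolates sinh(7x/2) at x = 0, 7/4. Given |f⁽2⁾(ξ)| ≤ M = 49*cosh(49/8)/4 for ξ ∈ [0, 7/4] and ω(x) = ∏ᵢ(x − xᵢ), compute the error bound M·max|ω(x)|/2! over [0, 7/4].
2401*cosh(49/8)/512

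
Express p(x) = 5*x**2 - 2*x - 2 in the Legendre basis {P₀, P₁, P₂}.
(-1/3)P₀ + (-2)P₁ + (10/3)P₂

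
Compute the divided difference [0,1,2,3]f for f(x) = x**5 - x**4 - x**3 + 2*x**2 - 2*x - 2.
18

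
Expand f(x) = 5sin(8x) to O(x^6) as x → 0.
40*x - 1280*x**3/3 + 4096*x**5/3 + O(x**6)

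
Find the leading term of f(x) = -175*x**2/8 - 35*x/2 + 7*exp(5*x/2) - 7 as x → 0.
875*x**3/48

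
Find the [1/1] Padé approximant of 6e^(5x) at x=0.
(15*x + 6)/(1 - 5*x/2)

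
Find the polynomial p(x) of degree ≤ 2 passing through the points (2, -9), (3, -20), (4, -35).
-2*x**2 - x + 1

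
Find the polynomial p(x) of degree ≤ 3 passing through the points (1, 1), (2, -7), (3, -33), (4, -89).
-2*x**3 + 3*x**2 - 3*x + 3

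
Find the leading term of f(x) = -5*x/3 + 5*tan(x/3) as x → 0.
5*x**3/81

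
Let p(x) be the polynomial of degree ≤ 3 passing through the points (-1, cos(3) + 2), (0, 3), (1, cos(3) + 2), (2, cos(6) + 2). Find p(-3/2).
7*cos(3)/2 - 5*cos(6)/16 - 3/16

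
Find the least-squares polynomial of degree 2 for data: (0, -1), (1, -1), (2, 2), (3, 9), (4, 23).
-22/35 + (-117/35)x + (16/7)x²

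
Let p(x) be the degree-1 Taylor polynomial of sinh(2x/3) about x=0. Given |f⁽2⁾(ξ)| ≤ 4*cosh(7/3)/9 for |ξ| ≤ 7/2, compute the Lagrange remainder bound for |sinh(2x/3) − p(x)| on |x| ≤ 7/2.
49*cosh(7/3)/18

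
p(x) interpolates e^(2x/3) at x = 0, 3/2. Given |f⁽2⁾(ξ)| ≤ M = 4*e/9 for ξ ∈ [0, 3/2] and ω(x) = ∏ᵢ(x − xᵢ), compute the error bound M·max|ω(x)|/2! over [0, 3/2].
e/8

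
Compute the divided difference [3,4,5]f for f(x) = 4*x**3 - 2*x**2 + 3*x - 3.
46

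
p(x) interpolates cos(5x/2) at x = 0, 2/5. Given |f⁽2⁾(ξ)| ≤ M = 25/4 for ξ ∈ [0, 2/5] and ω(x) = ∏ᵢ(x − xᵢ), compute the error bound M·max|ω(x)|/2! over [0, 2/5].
1/8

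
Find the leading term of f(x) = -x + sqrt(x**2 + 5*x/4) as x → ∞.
5/8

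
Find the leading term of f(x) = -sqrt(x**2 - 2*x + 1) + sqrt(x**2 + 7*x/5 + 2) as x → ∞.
17/10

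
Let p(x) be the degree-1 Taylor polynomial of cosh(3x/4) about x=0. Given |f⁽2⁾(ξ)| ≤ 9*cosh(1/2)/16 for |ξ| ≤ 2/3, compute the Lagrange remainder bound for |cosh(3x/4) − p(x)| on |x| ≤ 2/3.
cosh(1/2)/8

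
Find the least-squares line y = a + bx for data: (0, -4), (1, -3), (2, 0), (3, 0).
a = -4, b = 3/2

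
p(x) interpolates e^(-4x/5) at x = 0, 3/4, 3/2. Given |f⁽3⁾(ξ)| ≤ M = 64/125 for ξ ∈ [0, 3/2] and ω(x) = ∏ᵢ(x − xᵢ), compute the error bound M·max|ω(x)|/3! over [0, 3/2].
sqrt(3)/125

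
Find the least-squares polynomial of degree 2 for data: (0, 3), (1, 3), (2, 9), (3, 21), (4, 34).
18/7 + (-8/7)x + (16/7)x²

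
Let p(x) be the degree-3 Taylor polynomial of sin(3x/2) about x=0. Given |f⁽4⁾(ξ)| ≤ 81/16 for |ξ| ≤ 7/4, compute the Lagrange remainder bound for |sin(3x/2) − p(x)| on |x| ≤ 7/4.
64827/32768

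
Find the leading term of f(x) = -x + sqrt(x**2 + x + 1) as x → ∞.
1/2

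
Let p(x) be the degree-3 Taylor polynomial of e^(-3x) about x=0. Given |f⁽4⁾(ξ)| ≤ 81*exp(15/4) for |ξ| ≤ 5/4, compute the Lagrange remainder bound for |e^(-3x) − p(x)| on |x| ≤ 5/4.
16875*exp(15/4)/2048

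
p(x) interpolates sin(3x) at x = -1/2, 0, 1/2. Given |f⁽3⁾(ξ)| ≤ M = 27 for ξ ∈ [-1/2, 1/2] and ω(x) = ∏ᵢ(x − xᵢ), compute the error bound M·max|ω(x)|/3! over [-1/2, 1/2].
sqrt(3)/8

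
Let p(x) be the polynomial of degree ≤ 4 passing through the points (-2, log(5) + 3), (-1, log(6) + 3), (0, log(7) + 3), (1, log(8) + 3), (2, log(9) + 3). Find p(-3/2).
log(6*2**(3/4)*3**(1/64)*5**(35/128)*7**(29/64)/7) + 3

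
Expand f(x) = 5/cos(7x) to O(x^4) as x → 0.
5 + 245*x**2/2 + O(x**4)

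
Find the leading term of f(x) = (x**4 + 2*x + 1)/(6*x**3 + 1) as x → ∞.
x/6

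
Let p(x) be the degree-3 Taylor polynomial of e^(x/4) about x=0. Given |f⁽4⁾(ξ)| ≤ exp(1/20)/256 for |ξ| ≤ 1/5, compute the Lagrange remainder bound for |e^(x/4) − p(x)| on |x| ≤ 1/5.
exp(1/20)/3840000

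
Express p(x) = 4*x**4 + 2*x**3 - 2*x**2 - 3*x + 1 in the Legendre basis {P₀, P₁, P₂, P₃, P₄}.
(17/15)P₀ + (-9/5)P₁ + (20/21)P₂ + (4/5)P₃ + (32/35)P₄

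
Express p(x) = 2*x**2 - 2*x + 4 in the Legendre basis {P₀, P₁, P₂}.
(14/3)P₀ + (-2)P₁ + (4/3)P₂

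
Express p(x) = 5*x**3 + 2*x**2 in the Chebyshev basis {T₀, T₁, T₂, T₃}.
T₀ + (15/4)T₁ + T₂ + (5/4)T₃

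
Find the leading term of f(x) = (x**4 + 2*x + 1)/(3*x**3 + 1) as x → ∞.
x/3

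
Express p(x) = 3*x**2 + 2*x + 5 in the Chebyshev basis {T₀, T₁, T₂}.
(13/2)T₀ + (2)T₁ + (3/2)T₂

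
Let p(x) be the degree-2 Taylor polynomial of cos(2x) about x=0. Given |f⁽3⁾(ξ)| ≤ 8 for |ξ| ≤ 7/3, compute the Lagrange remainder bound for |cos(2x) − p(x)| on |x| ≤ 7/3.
1372/81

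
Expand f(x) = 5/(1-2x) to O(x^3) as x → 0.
5 + 10*x + 20*x**2 + O(x**3)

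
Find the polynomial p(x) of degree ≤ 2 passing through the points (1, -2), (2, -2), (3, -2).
-2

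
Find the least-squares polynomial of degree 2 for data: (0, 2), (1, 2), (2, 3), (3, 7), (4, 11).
69/35 + (-59/70)x + (11/14)x²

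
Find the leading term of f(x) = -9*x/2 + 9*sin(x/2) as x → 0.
-3*x**3/16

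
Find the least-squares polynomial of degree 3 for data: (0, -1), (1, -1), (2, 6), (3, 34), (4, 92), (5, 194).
-121/126 + (-173/756)x + (-71/36)x² + (53/27)x³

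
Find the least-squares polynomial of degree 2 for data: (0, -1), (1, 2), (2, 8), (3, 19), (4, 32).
-36/35 + (81/70)x + (25/14)x²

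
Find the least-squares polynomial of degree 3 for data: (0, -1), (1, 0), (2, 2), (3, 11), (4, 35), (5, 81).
-22/21 + (61/18)x + (-283/84)x² + (43/36)x³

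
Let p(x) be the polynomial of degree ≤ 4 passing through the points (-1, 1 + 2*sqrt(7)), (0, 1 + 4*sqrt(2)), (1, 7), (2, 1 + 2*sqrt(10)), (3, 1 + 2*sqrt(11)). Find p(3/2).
-5*sqrt(2)/8 - 5*sqrt(11)/64 + 3*sqrt(7)/64 + 15*sqrt(10)/16 + 167/32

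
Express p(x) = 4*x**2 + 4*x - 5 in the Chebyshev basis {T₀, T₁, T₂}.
(-3)T₀ + (4)T₁ + (2)T₂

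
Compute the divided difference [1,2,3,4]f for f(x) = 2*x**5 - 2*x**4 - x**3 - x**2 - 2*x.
109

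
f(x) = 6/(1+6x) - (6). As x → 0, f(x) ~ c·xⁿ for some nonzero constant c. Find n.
1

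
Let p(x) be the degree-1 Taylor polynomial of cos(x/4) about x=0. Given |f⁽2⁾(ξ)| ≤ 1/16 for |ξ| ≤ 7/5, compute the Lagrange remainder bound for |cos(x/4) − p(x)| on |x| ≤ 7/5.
49/800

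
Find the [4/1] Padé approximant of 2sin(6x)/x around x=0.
648*x**4/5 - 72*x**2 + 12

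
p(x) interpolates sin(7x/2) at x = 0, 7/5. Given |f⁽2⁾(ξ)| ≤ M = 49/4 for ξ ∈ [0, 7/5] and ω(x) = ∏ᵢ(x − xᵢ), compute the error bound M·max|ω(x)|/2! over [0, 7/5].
2401/800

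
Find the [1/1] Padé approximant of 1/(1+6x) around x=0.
1/(6*x + 1)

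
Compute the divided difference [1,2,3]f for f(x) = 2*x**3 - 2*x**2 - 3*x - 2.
10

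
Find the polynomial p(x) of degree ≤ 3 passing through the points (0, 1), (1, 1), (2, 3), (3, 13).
x**3 - 2*x**2 + x + 1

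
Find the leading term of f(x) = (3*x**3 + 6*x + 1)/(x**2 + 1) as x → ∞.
3*x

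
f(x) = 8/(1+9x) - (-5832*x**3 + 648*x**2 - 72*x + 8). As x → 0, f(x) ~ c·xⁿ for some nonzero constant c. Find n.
4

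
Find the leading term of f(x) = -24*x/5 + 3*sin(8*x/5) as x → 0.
-256*x**3/125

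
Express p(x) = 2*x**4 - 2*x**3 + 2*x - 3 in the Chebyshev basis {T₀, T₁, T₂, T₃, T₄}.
(-9/4)T₀ + (1/2)T₁ + T₂ + (-1/2)T₃ + (1/4)T₄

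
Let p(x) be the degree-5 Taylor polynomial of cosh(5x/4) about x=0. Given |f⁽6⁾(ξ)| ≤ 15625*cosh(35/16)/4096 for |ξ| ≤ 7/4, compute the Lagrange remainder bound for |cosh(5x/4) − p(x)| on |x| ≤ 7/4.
367653125*cosh(35/16)/2415919104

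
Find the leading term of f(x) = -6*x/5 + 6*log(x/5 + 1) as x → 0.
-3*x**2/25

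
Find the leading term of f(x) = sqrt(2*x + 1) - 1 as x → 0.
x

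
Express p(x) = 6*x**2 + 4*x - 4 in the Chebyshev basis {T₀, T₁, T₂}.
-T₀ + (4)T₁ + (3)T₂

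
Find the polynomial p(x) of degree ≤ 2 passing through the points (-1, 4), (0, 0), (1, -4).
-4*x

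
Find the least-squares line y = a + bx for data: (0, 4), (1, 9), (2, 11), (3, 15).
a = 9/2, b = 7/2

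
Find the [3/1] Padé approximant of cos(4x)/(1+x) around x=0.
(32*x**3/3 - 136*x**2/21 - 32*x/21 + 1)/(1 - 11*x/21)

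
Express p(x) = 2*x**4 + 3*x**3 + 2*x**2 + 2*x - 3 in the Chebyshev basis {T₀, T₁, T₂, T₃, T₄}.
(-5/4)T₀ + (17/4)T₁ + (2)T₂ + (3/4)T₃ + (1/4)T₄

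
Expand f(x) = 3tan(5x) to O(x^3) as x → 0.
15*x + O(x**3)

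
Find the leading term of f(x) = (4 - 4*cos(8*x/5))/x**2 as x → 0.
128/25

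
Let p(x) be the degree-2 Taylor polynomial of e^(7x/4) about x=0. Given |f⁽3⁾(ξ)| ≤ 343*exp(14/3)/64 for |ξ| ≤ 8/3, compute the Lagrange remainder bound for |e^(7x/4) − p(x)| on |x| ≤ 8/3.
1372*exp(14/3)/81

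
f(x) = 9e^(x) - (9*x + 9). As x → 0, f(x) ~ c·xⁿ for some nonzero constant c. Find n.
2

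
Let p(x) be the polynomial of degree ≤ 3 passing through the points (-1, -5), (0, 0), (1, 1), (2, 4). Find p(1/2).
5/8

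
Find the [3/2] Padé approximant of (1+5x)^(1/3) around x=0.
(175*x**3/81 + 35*x**2/3 + 7*x + 1)/(50*x**2/9 + 16*x/3 + 1)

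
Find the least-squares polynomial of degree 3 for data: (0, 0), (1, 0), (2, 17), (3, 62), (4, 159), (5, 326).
-41/126 + (839/756)x + (-25/9)x² + (337/108)x³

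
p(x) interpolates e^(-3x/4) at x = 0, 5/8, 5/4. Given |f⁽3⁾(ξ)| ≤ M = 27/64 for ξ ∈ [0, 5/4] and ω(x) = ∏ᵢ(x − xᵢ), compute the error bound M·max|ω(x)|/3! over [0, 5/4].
125*sqrt(3)/32768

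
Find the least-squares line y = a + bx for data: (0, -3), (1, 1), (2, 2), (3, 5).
a = -5/2, b = 5/2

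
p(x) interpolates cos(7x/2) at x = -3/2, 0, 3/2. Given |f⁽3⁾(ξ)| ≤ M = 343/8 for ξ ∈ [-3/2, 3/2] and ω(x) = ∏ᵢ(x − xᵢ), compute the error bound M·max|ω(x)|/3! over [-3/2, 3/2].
343*sqrt(3)/64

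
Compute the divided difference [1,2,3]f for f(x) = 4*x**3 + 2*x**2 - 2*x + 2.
26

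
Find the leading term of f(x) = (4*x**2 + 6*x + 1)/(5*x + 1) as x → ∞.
4*x/5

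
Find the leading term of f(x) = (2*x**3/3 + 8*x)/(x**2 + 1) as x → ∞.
2*x/3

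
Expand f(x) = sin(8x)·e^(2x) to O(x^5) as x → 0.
8*x + 16*x**2 - 208*x**3/3 - 160*x**4 + O(x**5)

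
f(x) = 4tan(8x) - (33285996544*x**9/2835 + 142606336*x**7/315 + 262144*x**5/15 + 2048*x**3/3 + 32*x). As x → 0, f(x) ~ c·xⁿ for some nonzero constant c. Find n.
11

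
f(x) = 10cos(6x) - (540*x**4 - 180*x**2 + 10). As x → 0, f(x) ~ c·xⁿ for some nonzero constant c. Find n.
6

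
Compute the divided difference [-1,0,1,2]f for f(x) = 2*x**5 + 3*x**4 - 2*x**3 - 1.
14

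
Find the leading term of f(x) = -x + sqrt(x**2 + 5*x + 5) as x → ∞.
5/2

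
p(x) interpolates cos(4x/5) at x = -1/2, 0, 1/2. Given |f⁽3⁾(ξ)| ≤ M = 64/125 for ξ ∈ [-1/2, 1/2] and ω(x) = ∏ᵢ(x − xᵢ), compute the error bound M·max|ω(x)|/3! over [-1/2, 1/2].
8*sqrt(3)/3375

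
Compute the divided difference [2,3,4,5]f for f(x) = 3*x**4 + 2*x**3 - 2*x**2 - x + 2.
44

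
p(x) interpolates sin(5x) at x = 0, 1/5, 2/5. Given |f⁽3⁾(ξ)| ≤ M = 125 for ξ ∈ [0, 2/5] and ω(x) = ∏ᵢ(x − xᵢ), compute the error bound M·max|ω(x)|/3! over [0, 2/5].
sqrt(3)/27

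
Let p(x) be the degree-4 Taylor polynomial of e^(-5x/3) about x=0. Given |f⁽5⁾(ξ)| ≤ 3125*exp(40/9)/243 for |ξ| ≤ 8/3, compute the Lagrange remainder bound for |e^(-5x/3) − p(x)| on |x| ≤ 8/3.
2560000*exp(40/9)/177147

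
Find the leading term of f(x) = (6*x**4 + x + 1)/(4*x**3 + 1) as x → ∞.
3*x/2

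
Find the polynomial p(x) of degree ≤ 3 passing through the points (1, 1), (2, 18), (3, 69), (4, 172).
3*x**3 - x**2 - x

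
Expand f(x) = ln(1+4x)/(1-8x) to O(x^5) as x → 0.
4*x + 24*x**2 + 640*x**3/3 + 4928*x**4/3 + O(x**5)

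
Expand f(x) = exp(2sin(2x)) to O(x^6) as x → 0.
1 + 4*x + 8*x**2 + 8*x**3 - 184*x**5/15 + O(x**6)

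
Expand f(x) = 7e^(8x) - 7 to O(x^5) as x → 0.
56*x + 224*x**2 + 1792*x**3/3 + 3584*x**4/3 + O(x**5)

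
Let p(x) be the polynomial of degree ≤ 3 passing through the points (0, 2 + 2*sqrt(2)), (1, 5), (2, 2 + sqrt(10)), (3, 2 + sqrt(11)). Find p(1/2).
-5*sqrt(10)/16 + sqrt(11)/16 + 5*sqrt(2)/8 + 77/16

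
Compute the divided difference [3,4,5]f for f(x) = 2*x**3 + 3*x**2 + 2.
27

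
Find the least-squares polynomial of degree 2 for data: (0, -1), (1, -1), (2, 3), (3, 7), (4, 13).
-9/7 + (6/35)x + (6/7)x²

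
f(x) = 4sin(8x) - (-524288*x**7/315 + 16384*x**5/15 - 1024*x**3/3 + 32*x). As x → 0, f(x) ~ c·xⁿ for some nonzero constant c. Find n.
9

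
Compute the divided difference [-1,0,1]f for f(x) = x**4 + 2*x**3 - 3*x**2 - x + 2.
-2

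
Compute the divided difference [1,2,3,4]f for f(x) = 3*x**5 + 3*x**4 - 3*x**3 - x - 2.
222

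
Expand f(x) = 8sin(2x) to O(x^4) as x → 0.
16*x - 32*x**3/3 + O(x**4)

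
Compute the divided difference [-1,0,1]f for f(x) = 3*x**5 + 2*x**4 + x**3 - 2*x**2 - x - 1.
0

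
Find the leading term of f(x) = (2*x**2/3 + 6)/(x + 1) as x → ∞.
2*x/3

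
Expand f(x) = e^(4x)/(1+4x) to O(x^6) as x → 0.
1 + 8*x**2 - 64*x**3/3 + 96*x**4 - 5632*x**5/15 + O(x**6)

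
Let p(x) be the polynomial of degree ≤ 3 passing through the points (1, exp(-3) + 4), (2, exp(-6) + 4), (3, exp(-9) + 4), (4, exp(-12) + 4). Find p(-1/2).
(-189*exp(6) - 35 + 135*exp(3) + 105*exp(9) + 64*exp(12))*exp(-12)/16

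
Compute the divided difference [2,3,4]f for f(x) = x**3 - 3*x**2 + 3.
6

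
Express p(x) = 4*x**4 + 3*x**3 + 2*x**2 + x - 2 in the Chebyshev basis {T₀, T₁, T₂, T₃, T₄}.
(1/2)T₀ + (13/4)T₁ + (3)T₂ + (3/4)T₃ + (1/2)T₄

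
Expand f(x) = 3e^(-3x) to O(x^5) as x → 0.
3 - 9*x + 27*x**2/2 - 27*x**3/2 + 81*x**4/8 + O(x**5)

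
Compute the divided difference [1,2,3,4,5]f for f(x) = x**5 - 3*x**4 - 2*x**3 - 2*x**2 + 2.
12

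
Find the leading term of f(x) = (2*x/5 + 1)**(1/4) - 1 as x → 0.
x/10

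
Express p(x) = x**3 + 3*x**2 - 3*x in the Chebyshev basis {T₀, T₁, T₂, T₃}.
(3/2)T₀ + (-9/4)T₁ + (3/2)T₂ + (1/4)T₃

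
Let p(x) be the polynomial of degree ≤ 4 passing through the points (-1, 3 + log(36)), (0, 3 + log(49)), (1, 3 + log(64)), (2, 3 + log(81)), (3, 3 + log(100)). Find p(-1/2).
3 + log(147*14**(3/16)*3**(27/64)*5**(59/64)/40)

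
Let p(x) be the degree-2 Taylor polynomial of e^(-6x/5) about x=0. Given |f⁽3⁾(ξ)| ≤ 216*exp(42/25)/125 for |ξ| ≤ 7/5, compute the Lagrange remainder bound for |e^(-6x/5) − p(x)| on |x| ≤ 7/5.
12348*exp(42/25)/15625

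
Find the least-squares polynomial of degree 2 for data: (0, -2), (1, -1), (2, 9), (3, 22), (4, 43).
-79/35 + (-69/70)x + (43/14)x²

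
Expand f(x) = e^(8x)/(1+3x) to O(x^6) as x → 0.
1 + 5*x + 17*x**2 + 103*x**3/3 + 203*x**4/3 + 1051*x**5/15 + O(x**6)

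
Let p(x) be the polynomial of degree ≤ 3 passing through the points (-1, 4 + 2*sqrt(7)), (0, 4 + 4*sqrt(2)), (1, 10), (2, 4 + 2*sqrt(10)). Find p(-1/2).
sqrt(10)/8 + 5*sqrt(7)/8 + 17/8 + 15*sqrt(2)/4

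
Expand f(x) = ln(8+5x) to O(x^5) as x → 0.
log(8) + 5*x/8 - 25*x**2/128 + 125*x**3/1536 - 625*x**4/16384 + O(x**5)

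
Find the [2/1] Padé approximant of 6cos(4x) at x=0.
6 - 48*x**2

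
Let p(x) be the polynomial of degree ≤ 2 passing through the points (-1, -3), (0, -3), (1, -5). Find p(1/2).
-15/4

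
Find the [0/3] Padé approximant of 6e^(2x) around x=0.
6/(-4*x**3/3 + 2*x**2 - 2*x + 1)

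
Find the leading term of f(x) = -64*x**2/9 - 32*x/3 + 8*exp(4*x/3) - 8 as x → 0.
256*x**3/81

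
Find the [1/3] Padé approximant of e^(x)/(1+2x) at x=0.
(7*x/20 + 1)/(37*x**3/120 - 23*x**2/20 + 27*x/20 + 1)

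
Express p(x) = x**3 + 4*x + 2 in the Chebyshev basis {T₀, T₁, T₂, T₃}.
(2)T₀ + (19/4)T₁ + (1/4)T₃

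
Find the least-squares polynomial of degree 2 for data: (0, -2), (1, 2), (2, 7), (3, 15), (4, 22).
-74/35 + (247/70)x + (9/14)x²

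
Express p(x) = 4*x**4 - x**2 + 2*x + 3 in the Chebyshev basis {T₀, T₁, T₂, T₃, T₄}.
(4)T₀ + (2)T₁ + (3/2)T₂ + (1/2)T₄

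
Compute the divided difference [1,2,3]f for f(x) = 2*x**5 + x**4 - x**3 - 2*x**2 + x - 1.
197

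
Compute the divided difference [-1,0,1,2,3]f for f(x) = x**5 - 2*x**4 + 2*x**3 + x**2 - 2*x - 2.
3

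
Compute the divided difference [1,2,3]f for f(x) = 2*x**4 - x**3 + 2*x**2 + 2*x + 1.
46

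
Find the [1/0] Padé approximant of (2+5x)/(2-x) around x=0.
3*x + 1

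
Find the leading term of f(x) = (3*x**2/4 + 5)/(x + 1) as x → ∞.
3*x/4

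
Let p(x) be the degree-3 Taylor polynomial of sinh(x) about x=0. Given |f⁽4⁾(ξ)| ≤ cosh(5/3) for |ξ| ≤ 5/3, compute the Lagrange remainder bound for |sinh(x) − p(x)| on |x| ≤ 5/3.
625*cosh(5/3)/1944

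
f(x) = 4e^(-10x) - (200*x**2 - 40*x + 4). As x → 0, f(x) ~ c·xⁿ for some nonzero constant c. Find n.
3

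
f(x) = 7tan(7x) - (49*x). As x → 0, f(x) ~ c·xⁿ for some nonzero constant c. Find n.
3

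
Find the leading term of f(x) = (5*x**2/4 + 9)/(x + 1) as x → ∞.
5*x/4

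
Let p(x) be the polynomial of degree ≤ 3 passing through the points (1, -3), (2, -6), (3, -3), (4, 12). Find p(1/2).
-9/8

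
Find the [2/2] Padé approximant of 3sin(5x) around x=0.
15*x/(25*x**2/6 + 1)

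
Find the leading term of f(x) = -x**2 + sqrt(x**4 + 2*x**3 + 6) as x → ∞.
x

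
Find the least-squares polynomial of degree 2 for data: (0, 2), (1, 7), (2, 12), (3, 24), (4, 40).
89/35 + (71/70)x + (29/14)x²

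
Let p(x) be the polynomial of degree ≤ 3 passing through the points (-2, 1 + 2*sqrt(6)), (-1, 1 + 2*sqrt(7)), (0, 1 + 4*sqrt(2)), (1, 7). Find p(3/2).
-35*sqrt(2)/4 - 5*sqrt(6)/8 + 21*sqrt(7)/8 + 113/8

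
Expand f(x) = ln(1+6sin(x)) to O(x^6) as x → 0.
6*x - 18*x**2 + 71*x**3 - 318*x**4 + 6077*x**5/4 + O(x**6)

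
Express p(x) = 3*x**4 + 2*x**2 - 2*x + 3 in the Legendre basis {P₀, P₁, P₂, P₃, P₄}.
(64/15)P₀ + (-2)P₁ + (64/21)P₂ + (24/35)P₄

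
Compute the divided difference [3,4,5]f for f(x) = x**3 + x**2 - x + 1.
13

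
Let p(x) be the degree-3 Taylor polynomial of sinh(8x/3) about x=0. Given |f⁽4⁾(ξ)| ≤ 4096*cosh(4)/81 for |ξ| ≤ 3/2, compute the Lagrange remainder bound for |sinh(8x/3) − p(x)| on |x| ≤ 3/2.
32*cosh(4)/3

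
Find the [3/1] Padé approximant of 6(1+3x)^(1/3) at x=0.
(-2*x**3 + 6*x**2 + 18*x + 6)/(2*x + 1)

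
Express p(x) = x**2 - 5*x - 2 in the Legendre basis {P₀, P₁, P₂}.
(-5/3)P₀ + (-5)P₁ + (2/3)P₂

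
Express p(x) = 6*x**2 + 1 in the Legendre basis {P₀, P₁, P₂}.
(3)P₀ + (4)P₂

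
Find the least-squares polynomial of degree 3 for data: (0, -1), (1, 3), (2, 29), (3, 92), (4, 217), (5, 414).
-58/63 + (-163/189)x + (437/252)x² + (325/108)x³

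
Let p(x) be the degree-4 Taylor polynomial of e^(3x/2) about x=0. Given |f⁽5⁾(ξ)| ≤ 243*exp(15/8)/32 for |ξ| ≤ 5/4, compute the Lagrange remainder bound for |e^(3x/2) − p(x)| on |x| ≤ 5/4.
50625*exp(15/8)/262144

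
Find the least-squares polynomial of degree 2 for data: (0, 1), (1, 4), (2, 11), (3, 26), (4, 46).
6/5 + (-4/5)x + (3)x²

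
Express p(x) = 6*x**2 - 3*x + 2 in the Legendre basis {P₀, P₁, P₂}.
(4)P₀ + (-3)P₁ + (4)P₂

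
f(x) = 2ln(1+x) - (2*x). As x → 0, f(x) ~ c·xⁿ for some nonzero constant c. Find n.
2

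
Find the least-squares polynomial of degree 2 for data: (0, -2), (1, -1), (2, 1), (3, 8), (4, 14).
-72/35 + (-13/70)x + (15/14)x²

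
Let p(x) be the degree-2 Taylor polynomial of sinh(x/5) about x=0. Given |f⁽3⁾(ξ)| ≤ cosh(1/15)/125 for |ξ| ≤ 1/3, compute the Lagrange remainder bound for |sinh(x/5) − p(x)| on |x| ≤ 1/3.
cosh(1/15)/20250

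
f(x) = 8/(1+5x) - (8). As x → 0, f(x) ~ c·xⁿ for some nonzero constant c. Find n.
1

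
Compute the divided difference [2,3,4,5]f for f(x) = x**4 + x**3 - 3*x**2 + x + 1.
15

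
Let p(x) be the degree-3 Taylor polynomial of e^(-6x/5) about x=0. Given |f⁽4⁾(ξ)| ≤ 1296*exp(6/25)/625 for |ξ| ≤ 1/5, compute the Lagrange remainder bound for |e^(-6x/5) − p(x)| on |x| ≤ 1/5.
54*exp(6/25)/390625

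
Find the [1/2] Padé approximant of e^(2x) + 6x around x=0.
(722*x/93 + 1)/(-10*x**2/93 - 22*x/93 + 1)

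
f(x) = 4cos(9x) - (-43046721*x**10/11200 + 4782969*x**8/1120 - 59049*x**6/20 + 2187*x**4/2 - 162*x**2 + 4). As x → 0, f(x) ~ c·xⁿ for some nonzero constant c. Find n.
12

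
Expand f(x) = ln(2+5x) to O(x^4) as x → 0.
log(2) + 5*x/2 - 25*x**2/8 + 125*x**3/24 + O(x**4)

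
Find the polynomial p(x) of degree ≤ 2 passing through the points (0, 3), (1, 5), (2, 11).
2*x**2 + 3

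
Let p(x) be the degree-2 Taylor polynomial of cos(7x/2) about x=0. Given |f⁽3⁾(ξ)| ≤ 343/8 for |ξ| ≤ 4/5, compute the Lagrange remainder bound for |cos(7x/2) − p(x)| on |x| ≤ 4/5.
1372/375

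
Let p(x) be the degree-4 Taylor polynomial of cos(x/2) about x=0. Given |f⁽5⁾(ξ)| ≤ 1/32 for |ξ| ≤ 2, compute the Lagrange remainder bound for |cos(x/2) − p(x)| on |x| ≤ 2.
1/120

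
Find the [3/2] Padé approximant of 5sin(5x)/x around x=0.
(25 - 875*x**2/12)/(5*x**2/4 + 1)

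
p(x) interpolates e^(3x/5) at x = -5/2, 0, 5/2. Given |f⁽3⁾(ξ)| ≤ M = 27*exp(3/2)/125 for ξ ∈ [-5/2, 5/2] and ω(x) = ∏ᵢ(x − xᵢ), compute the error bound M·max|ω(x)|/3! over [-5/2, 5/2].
sqrt(3)*exp(3/2)/8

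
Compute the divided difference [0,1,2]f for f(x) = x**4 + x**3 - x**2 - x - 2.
9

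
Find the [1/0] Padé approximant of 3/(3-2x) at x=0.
2*x/3 + 1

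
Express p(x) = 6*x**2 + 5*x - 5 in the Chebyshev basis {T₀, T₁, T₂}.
(-2)T₀ + (5)T₁ + (3)T₂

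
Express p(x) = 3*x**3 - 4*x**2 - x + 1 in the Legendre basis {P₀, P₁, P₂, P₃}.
(-1/3)P₀ + (4/5)P₁ + (-8/3)P₂ + (6/5)P₃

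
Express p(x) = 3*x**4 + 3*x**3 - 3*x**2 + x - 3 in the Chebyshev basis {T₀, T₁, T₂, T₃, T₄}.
(-27/8)T₀ + (13/4)T₁ + (3/4)T₃ + (3/8)T₄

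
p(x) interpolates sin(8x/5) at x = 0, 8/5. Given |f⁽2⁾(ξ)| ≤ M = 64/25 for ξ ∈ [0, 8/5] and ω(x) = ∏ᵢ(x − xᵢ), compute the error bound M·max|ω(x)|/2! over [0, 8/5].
512/625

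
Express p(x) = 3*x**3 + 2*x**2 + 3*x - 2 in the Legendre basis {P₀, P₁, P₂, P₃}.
(-4/3)P₀ + (24/5)P₁ + (4/3)P₂ + (6/5)P₃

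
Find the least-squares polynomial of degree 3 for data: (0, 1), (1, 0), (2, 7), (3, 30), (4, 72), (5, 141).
131/126 + (-2819/756)x + (55/36)x² + (26/27)x³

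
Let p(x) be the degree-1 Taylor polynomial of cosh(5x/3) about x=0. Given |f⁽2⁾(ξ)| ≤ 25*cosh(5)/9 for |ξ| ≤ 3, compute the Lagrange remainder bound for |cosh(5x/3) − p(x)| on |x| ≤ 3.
25*cosh(5)/2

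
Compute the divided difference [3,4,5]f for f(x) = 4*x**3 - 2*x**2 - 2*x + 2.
46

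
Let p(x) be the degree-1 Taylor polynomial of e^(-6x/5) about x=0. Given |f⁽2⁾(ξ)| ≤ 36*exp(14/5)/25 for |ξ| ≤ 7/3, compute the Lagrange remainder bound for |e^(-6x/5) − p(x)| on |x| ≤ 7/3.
98*exp(14/5)/25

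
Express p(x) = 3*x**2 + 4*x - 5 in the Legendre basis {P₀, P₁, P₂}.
(-4)P₀ + (4)P₁ + (2)P₂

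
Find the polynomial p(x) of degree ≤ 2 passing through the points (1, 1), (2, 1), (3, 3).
x**2 - 3*x + 3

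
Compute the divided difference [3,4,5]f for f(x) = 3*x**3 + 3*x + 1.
36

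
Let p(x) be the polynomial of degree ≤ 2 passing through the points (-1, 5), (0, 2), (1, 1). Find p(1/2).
5/4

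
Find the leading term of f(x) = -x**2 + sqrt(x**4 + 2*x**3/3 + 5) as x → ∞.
x/3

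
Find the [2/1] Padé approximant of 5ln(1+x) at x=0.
5*x*(x + 6)/(6*(2*x/3 + 1))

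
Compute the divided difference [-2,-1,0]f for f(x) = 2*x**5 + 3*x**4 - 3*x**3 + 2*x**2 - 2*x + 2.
2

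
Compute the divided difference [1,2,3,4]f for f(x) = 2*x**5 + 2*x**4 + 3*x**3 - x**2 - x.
153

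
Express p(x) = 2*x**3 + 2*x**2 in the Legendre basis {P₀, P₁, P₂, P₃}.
(2/3)P₀ + (6/5)P₁ + (4/3)P₂ + (4/5)P₃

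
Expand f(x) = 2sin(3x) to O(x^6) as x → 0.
6*x - 9*x**3 + 81*x**5/20 + O(x**6)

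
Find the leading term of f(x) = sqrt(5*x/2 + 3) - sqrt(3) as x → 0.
5*sqrt(3)*x/12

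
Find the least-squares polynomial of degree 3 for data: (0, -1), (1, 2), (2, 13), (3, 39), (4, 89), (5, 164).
-52/63 + (-5/54)x + (181/126)x² + (28/27)x³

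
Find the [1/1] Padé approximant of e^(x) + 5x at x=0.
(71*x/12 + 1)/(1 - x/12)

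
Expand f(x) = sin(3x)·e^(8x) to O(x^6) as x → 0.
3*x + 24*x**2 + 183*x**3/2 + 220*x**4 + 14801*x**5/40 + O(x**6)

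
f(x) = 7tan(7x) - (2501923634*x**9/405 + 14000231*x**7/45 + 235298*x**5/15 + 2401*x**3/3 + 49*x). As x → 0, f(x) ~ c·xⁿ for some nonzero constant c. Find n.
11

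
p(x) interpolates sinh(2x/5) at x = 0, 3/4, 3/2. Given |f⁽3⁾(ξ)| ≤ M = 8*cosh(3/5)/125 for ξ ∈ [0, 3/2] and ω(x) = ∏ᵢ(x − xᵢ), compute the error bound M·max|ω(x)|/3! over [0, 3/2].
sqrt(3)*cosh(3/5)/1000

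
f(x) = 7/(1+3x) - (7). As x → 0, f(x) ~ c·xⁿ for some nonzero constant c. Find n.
1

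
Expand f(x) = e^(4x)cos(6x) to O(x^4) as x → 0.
1 + 4*x - 10*x**2 - 184*x**3/3 + O(x**4)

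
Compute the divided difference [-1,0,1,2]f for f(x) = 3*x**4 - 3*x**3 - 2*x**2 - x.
3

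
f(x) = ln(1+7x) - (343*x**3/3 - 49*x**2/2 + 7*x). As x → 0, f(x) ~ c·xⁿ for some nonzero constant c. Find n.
4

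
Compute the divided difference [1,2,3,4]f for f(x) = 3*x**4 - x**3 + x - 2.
29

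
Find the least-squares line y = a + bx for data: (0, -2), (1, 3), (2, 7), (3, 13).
a = -21/10, b = 49/10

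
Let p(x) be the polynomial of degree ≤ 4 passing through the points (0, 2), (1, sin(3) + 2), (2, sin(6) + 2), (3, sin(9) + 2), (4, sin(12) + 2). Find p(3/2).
45*sin(6)/64 - 5*sin(9)/32 + 3*sin(12)/128 + 15*sin(3)/32 + 2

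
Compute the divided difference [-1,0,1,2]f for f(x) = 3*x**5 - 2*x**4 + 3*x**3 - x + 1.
14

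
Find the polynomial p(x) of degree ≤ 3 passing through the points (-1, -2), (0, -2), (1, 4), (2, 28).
2*x**3 + 3*x**2 + x - 2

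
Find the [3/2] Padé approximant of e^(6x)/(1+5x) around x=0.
(5256*x**3/485 + 4554*x**2/485 + 2241*x/485 + 1)/(-3507*x**2/485 + 1756*x/485 + 1)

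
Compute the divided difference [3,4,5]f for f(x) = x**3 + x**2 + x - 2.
13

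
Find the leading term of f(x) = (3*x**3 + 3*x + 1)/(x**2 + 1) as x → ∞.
3*x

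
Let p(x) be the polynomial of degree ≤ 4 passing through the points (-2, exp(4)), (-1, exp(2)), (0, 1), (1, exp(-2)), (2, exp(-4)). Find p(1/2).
(-5 + 60*exp(2) + (-20*exp(2) + 90 + 3*exp(4))*exp(4))*exp(-4)/128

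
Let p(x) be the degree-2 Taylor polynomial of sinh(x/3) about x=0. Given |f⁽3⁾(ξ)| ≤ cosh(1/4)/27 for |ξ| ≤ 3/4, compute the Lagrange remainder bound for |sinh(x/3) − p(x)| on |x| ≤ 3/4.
cosh(1/4)/384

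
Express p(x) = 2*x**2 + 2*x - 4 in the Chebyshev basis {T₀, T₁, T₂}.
(-3)T₀ + (2)T₁ + T₂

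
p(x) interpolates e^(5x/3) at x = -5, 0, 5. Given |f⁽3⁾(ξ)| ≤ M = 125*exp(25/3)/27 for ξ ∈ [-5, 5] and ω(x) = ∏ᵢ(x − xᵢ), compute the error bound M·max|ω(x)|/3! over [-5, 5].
15625*sqrt(3)*exp(25/3)/729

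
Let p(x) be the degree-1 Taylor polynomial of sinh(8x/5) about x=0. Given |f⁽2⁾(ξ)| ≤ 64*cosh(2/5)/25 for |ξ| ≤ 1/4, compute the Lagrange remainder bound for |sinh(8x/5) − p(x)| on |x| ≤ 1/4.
2*cosh(2/5)/25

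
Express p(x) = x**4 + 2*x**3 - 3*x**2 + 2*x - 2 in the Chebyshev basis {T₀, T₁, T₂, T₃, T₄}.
(-25/8)T₀ + (7/2)T₁ - T₂ + (1/2)T₃ + (1/8)T₄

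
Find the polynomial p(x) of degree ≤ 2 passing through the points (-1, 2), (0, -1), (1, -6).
-x**2 - 4*x - 1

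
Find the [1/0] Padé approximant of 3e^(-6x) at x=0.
3 - 18*x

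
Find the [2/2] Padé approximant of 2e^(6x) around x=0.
(6*x**2 + 6*x + 2)/(3*x**2 - 3*x + 1)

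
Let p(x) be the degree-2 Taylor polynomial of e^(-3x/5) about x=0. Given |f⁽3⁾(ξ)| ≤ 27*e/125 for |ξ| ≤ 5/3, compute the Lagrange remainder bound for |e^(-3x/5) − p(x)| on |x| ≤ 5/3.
e/6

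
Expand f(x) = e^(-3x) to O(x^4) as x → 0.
1 - 3*x + 9*x**2/2 - 9*x**3/2 + O(x**4)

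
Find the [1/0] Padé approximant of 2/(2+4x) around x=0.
1 - 2*x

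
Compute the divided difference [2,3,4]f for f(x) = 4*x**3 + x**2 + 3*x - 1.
37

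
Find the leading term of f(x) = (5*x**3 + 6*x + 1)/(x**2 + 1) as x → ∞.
5*x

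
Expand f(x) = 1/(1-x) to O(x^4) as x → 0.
1 + x + x**2 + x**3 + O(x**4)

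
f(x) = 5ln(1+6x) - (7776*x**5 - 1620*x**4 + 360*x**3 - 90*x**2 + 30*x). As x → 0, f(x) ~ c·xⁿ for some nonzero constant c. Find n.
6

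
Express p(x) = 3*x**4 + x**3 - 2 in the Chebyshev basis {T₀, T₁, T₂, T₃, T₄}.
(-7/8)T₀ + (3/4)T₁ + (3/2)T₂ + (1/4)T₃ + (3/8)T₄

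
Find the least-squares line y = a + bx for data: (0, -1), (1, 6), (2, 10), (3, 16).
a = -1/2, b = 11/2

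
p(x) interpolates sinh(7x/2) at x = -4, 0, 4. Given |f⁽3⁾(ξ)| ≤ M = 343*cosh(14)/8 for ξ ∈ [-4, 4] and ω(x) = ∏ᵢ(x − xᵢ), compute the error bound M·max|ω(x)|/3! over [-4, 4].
2744*sqrt(3)*cosh(14)/27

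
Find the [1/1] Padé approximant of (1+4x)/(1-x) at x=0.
(4*x + 1)/(1 - x)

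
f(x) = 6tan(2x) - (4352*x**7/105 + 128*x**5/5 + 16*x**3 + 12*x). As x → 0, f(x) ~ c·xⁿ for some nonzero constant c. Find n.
9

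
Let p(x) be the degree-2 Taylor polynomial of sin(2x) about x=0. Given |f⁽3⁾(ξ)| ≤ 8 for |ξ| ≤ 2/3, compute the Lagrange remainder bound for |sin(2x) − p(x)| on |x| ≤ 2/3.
32/81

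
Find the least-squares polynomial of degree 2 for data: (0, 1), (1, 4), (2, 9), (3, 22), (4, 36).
38/35 + (8/35)x + (15/7)x²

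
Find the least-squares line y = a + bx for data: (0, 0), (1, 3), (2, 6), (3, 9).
a = 0, b = 3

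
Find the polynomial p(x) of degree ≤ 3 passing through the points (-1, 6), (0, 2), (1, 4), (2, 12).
3*x**2 - x + 2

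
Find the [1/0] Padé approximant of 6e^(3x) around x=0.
18*x + 6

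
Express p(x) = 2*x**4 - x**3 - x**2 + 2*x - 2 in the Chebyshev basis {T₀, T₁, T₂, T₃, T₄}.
(-7/4)T₀ + (5/4)T₁ + (1/2)T₂ + (-1/4)T₃ + (1/4)T₄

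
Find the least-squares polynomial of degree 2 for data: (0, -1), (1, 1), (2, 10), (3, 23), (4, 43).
-38/35 + (-3/7)x + (20/7)x²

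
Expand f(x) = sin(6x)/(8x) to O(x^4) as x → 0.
3/4 - 9*x**2/2 + O(x**4)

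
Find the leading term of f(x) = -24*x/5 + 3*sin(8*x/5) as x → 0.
-256*x**3/125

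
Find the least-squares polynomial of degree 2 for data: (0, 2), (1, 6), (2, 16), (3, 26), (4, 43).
67/35 + (97/35)x + (13/7)x²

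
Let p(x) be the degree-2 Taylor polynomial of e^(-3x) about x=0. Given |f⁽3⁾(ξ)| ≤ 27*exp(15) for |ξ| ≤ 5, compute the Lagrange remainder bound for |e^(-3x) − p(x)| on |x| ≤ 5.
1125*exp(15)/2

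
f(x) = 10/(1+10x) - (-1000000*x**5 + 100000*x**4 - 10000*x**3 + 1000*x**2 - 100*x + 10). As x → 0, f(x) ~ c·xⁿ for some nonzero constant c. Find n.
6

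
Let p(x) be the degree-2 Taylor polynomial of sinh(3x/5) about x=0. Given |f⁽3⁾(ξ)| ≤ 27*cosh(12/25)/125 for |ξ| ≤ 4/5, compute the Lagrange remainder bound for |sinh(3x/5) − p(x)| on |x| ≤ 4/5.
288*cosh(12/25)/15625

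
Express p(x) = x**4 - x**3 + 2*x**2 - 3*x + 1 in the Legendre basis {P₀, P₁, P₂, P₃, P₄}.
(28/15)P₀ + (-18/5)P₁ + (40/21)P₂ + (-2/5)P₃ + (8/35)P₄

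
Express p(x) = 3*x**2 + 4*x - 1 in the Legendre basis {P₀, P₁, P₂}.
(4)P₁ + (2)P₂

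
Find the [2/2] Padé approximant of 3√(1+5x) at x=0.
(375*x**2/16 + 75*x/4 + 3)/(25*x**2/16 + 15*x/4 + 1)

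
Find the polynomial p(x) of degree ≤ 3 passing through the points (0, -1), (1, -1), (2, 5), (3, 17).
3*x**2 - 3*x - 1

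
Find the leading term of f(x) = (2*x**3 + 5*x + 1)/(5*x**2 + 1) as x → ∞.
2*x/5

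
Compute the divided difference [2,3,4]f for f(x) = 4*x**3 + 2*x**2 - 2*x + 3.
38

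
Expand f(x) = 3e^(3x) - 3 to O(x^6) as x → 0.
9*x + 27*x**2/2 + 27*x**3/2 + 81*x**4/8 + 243*x**5/40 + O(x**6)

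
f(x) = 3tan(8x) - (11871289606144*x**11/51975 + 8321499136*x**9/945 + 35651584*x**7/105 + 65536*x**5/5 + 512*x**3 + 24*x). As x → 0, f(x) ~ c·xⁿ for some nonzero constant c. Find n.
13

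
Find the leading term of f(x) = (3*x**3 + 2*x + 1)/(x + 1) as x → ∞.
3*x**2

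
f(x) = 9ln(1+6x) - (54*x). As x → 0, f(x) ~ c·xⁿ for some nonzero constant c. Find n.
2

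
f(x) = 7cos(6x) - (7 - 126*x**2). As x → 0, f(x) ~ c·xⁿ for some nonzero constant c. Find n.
4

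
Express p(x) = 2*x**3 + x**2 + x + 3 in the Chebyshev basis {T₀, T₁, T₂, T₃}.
(7/2)T₀ + (5/2)T₁ + (1/2)T₂ + (1/2)T₃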